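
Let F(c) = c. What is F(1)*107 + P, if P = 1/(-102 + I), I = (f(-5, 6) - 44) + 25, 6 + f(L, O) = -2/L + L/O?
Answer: 409031/3823 ≈ 106.99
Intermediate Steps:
f(L, O) = -6 - 2/L + L/O (f(L, O) = -6 + (-2/L + L/O) = -6 - 2/L + L/O)
I = -763/30 (I = ((-6 - 2/(-5) - 5/6) - 44) + 25 = ((-6 - 2*(-⅕) - 5*⅙) - 44) + 25 = ((-6 + ⅖ - ⅚) - 44) + 25 = (-193/30 - 44) + 25 = -1513/30 + 25 = -763/30 ≈ -25.433)
P = -30/3823 (P = 1/(-102 - 763/30) = 1/(-3823/30) = -30/3823 ≈ -0.0078472)
F(1)*107 + P = 1*107 - 30/3823 = 107 - 30/3823 = 409031/3823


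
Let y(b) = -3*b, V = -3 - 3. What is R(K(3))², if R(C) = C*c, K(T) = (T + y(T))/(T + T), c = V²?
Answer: 1296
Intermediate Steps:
V = -6
c = 36 (c = (-6)² = 36)
K(T) = -1 (K(T) = (T - 3*T)/(T + T) = (-2*T)/((2*T)) = (-2*T)*(1/(2*T)) = -1)
R(C) = 36*C (R(C) = C*36 = 36*C)
R(K(3))² = (36*(-1))² = (-36)² = 1296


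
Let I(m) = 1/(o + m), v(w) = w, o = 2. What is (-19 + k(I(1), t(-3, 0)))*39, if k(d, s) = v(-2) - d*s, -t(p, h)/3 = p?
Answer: -936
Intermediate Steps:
t(p, h) = -3*p
I(m) = 1/(2 + m)
k(d, s) = -2 - d*s
(-19 + k(I(1), t(-3, 0)))*39 = (-19 + (-2 - (-3*(-3))/(2 + 1)))*39 = (-19 + (-2 - 1*9/3))*39 = (-19 + (-2 - 1*⅓*9))*39 = (-19 + (-2 - 3))*39 = (-19 - 5)*39 = -24*39 = -936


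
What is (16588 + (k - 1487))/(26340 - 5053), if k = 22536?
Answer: 37637/21287 ≈ 1.7681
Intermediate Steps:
(16588 + (k - 1487))/(26340 - 5053) = (16588 + (22536 - 1487))/(26340 - 5053) = (16588 + 21049)/21287 = 37637*(1/21287) = 37637/21287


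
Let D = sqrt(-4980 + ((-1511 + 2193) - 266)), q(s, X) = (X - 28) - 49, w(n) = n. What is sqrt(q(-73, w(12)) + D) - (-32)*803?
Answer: 25696 + sqrt(-65 + 2*I*sqrt(1141)) ≈ 25700.0 + 8.9093*I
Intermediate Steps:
q(s, X) = -77 + X (q(s, X) = (-28 + X) - 49 = -77 + X)
D = 2*I*sqrt(1141) (D = sqrt(-4980 + (682 - 266)) = sqrt(-4980 + 416) = sqrt(-4564) = 2*I*sqrt(1141) ≈ 67.557*I)
sqrt(q(-73, w(12)) + D) - (-32)*803 = sqrt((-77 + 12) + 2*I*sqrt(1141)) - (-32)*803 = sqrt(-65 + 2*I*sqrt(1141)) - 1*(-25696) = sqrt(-65 + 2*I*sqrt(1141)) + 25696 = 25696 + sqrt(-65 + 2*I*sqrt(1141))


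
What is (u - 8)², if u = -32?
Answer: 1600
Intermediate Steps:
(u - 8)² = (-32 - 8)² = (-40)² = 1600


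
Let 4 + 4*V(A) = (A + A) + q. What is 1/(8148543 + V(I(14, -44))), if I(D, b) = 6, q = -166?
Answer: 2/16297007 ≈ 1.2272e-7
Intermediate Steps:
V(A) = -85/2 + A/2 (V(A) = -1 + ((A + A) - 166)/4 = -1 + (2*A - 166)/4 = -1 + (-166 + 2*A)/4 = -1 + (-83/2 + A/2) = -85/2 + A/2)
1/(8148543 + V(I(14, -44))) = 1/(8148543 + (-85/2 + (½)*6)) = 1/(8148543 + (-85/2 + 3)) = 1/(8148543 - 79/2) = 1/(16297007/2) = 2/16297007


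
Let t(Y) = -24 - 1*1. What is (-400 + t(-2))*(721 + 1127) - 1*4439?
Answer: -789839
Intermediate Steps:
t(Y) = -25 (t(Y) = -24 - 1 = -25)
(-400 + t(-2))*(721 + 1127) - 1*4439 = (-400 - 25)*(721 + 1127) - 1*4439 = -425*1848 - 4439 = -785400 - 4439 = -789839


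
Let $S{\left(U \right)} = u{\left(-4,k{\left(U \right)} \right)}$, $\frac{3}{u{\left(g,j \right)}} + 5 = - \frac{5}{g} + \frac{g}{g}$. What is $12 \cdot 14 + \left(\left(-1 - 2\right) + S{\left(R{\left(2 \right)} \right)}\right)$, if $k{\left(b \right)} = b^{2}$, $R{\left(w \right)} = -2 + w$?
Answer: $\frac{1803}{11} \approx 163.91$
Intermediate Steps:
$u{\left(g,j \right)} = \frac{3}{-4 - \frac{5}{g}}$ ($u{\left(g,j \right)} = \frac{3}{-5 - \left(\frac{5}{g} - \frac{g}{g}\right)} = \frac{3}{-5 + \left(- \frac{5}{g} + 1\right)} = \frac{3}{-5 + \left(1 - \frac{5}{g}\right)} = \frac{3}{-4 - \frac{5}{g}}$)
$S{\left(U \right)} = - \frac{12}{11}$ ($S{\left(U \right)} = \left(-3\right) \left(-4\right) \frac{1}{5 + 4 \left(-4\right)} = \left(-3\right) \left(-4\right) \frac{1}{5 - 16} = \left(-3\right) \left(-4\right) \frac{1}{-11} = \left(-3\right) \left(-4\right) \left(- \frac{1}{11}\right) = - \frac{12}{11}$)
$12 \cdot 14 + \left(\left(-1 - 2\right) + S{\left(R{\left(2 \right)} \right)}\right) = 12 \cdot 14 - \frac{45}{11} = 168 - \frac{45}{11} = \frac{1803}{11}$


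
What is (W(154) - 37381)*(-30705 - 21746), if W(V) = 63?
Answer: 1957366418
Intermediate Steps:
(W(154) - 37381)*(-30705 - 21746) = (63 - 37381)*(-30705 - 21746) = -37318*(-52451) = 1957366418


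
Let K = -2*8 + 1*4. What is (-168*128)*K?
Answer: 258048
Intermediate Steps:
K = -12 (K = -16 + 4 = -12)
(-168*128)*K = -168*128*(-12) = -21504*(-12) = 258048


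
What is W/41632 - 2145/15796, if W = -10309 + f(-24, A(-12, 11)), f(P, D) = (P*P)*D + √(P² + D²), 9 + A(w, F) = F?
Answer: -5316923/14945888 + √145/20816 ≈ -0.35517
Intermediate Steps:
A(w, F) = -9 + F
f(P, D) = √(D² + P²) + D*P² (f(P, D) = P²*D + √(D² + P²) = D*P² + √(D² + P²) = √(D² + P²) + D*P²)
W = -9157 + 2*√145 (W = -10309 + (√((-9 + 11)² + (-24)²) + (-9 + 11)*(-24)²) = -10309 + (√(2² + 576) + 2*576) = -10309 + (√(4 + 576) + 1152) = -10309 + (√580 + 1152) = -10309 + (2*√145 + 1152) = -10309 + (1152 + 2*√145) = -9157 + 2*√145 ≈ -9132.9)
W/41632 - 2145/15796 = (-9157 + 2*√145)/41632 - 2145/15796 = (-9157 + 2*√145)*(1/41632) - 2145*1/15796 = (-9157/41632 + √145/20816) - 195/1436 = -5316923/14945888 + √145/20816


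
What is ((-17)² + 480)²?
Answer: 591361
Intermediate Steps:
((-17)² + 480)² = (289 + 480)² = 769² = 591361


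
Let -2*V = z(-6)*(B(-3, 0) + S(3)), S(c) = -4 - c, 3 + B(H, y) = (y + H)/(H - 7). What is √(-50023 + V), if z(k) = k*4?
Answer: I*√1253485/5 ≈ 223.92*I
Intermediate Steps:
z(k) = 4*k
B(H, y) = -3 + (H + y)/(-7 + H) (B(H, y) = -3 + (y + H)/(H - 7) = -3 + (H + y)/(-7 + H))
V = -582/5 (V = -4*(-6)*((21 + 0 - 2*(-3))/(-7 - 3) + (-4 - 1*3))/2 = -(-12)*((21 + 0 + 6)/(-10) + (-4 - 3)) = -(-12)*(-⅒*27 - 7) = -(-12)*(-27/10 - 7) = -(-12)*(-97)/10 = -½*1164/5 = -582/5 ≈ -116.40)
√(-50023 + V) = √(-50023 - 582/5) = √(-250697/5) = I*√1253485/5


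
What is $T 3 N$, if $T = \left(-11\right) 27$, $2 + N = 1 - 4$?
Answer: $4455$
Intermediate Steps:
$N = -5$ ($N = -2 + \left(1 - 4\right) = -2 - 3 = -5$)
$T = -297$
$T 3 N = - 297 \cdot 3 \left(-5\right) = \left(-297\right) \left(-15\right) = 4455$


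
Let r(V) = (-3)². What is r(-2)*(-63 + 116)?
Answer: 477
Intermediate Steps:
r(V) = 9
r(-2)*(-63 + 116) = 9*(-63 + 116) = 9*53 = 477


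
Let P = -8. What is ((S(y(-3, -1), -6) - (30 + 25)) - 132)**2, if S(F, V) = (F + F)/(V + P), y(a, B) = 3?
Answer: 1721344/49 ≈ 35130.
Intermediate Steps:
S(F, V) = 2*F/(-8 + V) (S(F, V) = (F + F)/(V - 8) = (2*F)/(-8 + V) = 2*F/(-8 + V))
((S(y(-3, -1), -6) - (30 + 25)) - 132)**2 = ((2*3/(-8 - 6) - (30 + 25)) - 132)**2 = ((2*3/(-14) - 1*55) - 132)**2 = ((2*3*(-1/14) - 55) - 132)**2 = ((-3/7 - 55) - 132)**2 = (-388/7 - 132)**2 = (-1312/7)**2 = 1721344/49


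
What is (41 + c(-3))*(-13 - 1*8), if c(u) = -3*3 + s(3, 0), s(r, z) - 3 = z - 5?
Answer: -630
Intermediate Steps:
s(r, z) = -2 + z (s(r, z) = 3 + (z - 5) = 3 + (-5 + z) = -2 + z)
c(u) = -11 (c(u) = -3*3 + (-2 + 0) = -9 - 2 = -11)
(41 + c(-3))*(-13 - 1*8) = (41 - 11)*(-13 - 1*8) = 30*(-13 - 8) = 30*(-21) = -630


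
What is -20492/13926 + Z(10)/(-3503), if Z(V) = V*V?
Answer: -36588038/24391389 ≈ -1.5000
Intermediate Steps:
Z(V) = V²
-20492/13926 + Z(10)/(-3503) = -20492/13926 + 10²/(-3503) = -20492*1/13926 + 100*(-1/3503) = -10246/6963 - 100/3503 = -36588038/24391389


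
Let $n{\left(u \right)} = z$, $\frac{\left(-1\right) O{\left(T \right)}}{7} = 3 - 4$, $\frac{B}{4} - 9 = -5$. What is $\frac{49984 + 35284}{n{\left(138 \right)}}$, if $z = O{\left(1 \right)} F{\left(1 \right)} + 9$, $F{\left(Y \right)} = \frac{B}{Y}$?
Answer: $\frac{85268}{121} \approx 704.69$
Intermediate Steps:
$B = 16$ ($B = 36 + 4 \left(-5\right) = 36 - 20 = 16$)
$F{\left(Y \right)} = \frac{16}{Y}$
$O{\left(T \right)} = 7$ ($O{\left(T \right)} = - 7 \left(3 - 4\right) = \left(-7\right) \left(-1\right) = 7$)
$z = 121$ ($z = 7 \cdot \frac{16}{1} + 9 = 7 \cdot 16 \cdot 1 + 9 = 7 \cdot 16 + 9 = 112 + 9 = 121$)
$n{\left(u \right)} = 121$
$\frac{49984 + 35284}{n{\left(138 \right)}} = \frac{49984 + 35284}{121} = 85268 \cdot \frac{1}{121} = \frac{85268}{121}$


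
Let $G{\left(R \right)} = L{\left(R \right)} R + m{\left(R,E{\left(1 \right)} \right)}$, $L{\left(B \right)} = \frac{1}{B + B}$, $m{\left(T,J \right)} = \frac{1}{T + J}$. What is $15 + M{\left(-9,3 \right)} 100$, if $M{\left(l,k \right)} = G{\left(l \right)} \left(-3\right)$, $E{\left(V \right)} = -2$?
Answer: $- \frac{1185}{11} \approx -107.73$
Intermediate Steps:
$m{\left(T,J \right)} = \frac{1}{J + T}$
$L{\left(B \right)} = \frac{1}{2 B}$
$G{\left(R \right)} = \frac{1}{2} + \frac{1}{-2 + R}$ ($G{\left(R \right)} = \frac{1}{2 R} R + \frac{1}{-2 + R} = \frac{1}{2} + \frac{1}{-2 + R}$)
$M{\left(l,k \right)} = - \frac{3 l}{2 \left(-2 + l\right)}$ ($M{\left(l,k \right)} = \frac{l}{2 \left(-2 + l\right)} \left(-3\right) = - \frac{3 l}{2 \left(-2 + l\right)}$)
$15 + M{\left(-9,3 \right)} 100 = 15 + \left(-3\right) \left(-9\right) \frac{1}{-4 + 2 \left(-9\right)} 100 = 15 + \left(-3\right) \left(-9\right) \frac{1}{-4 - 18} \cdot 100 = 15 + \left(-3\right) \left(-9\right) \frac{1}{-22} \cdot 100 = 15 + \left(-3\right) \left(-9\right) \left(- \frac{1}{22}\right) 100 = 15 - \frac{1350}{11} = - \frac{1185}{11}$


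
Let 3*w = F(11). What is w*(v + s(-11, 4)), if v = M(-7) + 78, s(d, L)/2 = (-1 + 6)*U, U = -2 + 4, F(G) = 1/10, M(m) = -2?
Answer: 16/5 ≈ 3.2000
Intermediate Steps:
F(G) = ⅒
U = 2
s(d, L) = 20 (s(d, L) = 2*((-1 + 6)*2) = 2*(5*2) = 2*10 = 20)
v = 76 (v = -2 + 78 = 76)
w = 1/30 (w = (⅓)*(⅒) = 1/30 ≈ 0.033333)
w*(v + s(-11, 4)) = (76 + 20)/30 = (1/30)*96 = 16/5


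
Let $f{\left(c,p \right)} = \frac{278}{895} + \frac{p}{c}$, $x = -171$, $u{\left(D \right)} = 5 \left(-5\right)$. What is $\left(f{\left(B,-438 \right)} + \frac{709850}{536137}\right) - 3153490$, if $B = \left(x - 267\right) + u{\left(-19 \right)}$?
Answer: $- \frac{700601251802454612}{222167130745} \approx -3.1535 \cdot 10^{6}$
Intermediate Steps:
$u{\left(D \right)} = -25$
$B = -463$ ($B = \left(-171 - 267\right) - 25 = -438 - 25 = -463$)
$f{\left(c,p \right)} = \frac{278}{895} + \frac{p}{c}$ ($f{\left(c,p \right)} = 278 \cdot \frac{1}{895} + \frac{p}{c} = \frac{278}{895} + \frac{p}{c}$)
$\left(f{\left(B,-438 \right)} + \frac{709850}{536137}\right) - 3153490 = \left(\left(\frac{278}{895} - \frac{438}{-463}\right) + \frac{709850}{536137}\right) - 3153490 = \left(\left(\frac{278}{895} - - \frac{438}{463}\right) + 709850 \cdot \frac{1}{536137}\right) - 3153490 = \left(\left(\frac{278}{895} + \frac{438}{463}\right) + \frac{709850}{536137}\right) - 3153490 = \left(\frac{520724}{414385} + \frac{709850}{536137}\right) - 3153490 = \frac{573330595438}{222167130745} - 3153490 = - \frac{700601251802454612}{222167130745}$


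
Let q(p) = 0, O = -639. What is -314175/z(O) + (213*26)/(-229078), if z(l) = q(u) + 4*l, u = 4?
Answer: 168911797/1374468 ≈ 122.89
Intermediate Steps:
z(l) = 4*l (z(l) = 0 + 4*l = 4*l)
-314175/z(O) + (213*26)/(-229078) = -314175/(4*(-639)) + (213*26)/(-229078) = -314175/(-2556) + 5538*(-1/229078) = -314175*(-1/2556) - 2769/114539 = 1475/12 - 2769/114539 = 168911797/1374468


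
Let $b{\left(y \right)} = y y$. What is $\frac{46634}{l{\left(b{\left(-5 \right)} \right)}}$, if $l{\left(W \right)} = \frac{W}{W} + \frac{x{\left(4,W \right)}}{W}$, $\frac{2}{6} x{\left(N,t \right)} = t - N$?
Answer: $\frac{582925}{44} \approx 13248.0$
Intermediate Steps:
$x{\left(N,t \right)} = - 3 N + 3 t$ ($x{\left(N,t \right)} = 3 \left(t - N\right) = - 3 N + 3 t$)
$b{\left(y \right)} = y^{2}$
$l{\left(W \right)} = 1 + \frac{-12 + 3 W}{W}$ ($l{\left(W \right)} = \frac{W}{W} + \frac{\left(-3\right) 4 + 3 W}{W} = 1 + \frac{-12 + 3 W}{W}$)
$\frac{46634}{l{\left(b{\left(-5 \right)} \right)}} = \frac{46634}{4 - \frac{12}{\left(-5\right)^{2}}} = \frac{46634}{4 - \frac{12}{25}} = \frac{46634}{\frac{88}{25}} = 46634 \cdot \frac{25}{88} = \frac{582925}{44}$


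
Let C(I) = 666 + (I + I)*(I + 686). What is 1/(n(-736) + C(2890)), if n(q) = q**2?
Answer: 1/21211642 ≈ 4.7144e-8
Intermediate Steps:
C(I) = 666 + 2*I*(686 + I) (C(I) = 666 + (2*I)*(686 + I) = 666 + 2*I*(686 + I))
1/(n(-736) + C(2890)) = 1/((-736)**2 + (666 + 2*2890**2 + 1372*2890)) = 1/(541696 + (666 + 2*8352100 + 3965080)) = 1/(541696 + (666 + 16704200 + 3965080)) = 1/(541696 + 20669946) = 1/21211642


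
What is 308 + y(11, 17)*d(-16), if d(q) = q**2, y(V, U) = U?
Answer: 4660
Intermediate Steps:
308 + y(11, 17)*d(-16) = 308 + 17*(-16)**2 = 308 + 17*256 = 308 + 4352 = 4660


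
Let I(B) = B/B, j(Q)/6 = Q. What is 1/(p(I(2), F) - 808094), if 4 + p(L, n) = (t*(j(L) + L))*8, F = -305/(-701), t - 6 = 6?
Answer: -1/807426 ≈ -1.2385e-6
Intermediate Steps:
t = 12 (t = 6 + 6 = 12)
F = 305/701 (F = -305*(-1/701) = 305/701 ≈ 0.43509)
j(Q) = 6*Q
I(B) = 1
p(L, n) = -4 + 672*L (p(L, n) = -4 + (12*(6*L + L))*8 = -4 + (12*(7*L))*8 = -4 + (84*L)*8 = -4 + 672*L)
1/(p(I(2), F) - 808094) = 1/((-4 + 672*1) - 808094) = 1/((-4 + 672) - 808094) = 1/(668 - 808094) = 1/(-807426) = -1/807426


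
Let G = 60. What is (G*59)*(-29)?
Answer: -102660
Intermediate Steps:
(G*59)*(-29) = (60*59)*(-29) = 3540*(-29) = -102660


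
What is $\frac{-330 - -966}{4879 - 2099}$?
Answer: $\frac{159}{695} \approx 0.22878$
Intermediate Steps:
$\frac{-330 - -966}{4879 - 2099} = \frac{-330 + 966}{2780} = 636 \cdot \frac{1}{2780} = \frac{159}{695}$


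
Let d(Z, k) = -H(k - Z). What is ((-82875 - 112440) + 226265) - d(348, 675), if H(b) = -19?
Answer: 30931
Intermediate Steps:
d(Z, k) = 19 (d(Z, k) = -1*(-19) = 19)
((-82875 - 112440) + 226265) - d(348, 675) = ((-82875 - 112440) + 226265) - 1*19 = (-195315 + 226265) - 19 = 30950 - 19 = 30931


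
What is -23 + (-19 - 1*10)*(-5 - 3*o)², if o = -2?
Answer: -52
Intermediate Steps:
-23 + (-19 - 1*10)*(-5 - 3*o)² = -23 + (-19 - 1*10)*(-5 - 3*(-2))² = -23 + (-19 - 10)*(-5 + 6)² = -23 - 29*1² = -23 - 29*1 = -23 - 29 = -52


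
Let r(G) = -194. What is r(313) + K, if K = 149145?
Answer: 148951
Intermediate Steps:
r(313) + K = -194 + 149145 = 148951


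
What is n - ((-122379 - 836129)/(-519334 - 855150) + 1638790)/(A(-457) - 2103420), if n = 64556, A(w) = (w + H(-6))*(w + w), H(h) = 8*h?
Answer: 1255909959672373/19454280650 ≈ 64557.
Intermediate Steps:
A(w) = 2*w*(-48 + w) (A(w) = (w + 8*(-6))*(w + w) = (w - 48)*(2*w) = (-48 + w)*(2*w) = 2*w*(-48 + w))
n - ((-122379 - 836129)/(-519334 - 855150) + 1638790)/(A(-457) - 2103420) = 64556 - ((-122379 - 836129)/(-519334 - 855150) + 1638790)/(2*(-457)*(-48 - 457) - 2103420) = 64556 - (-958508/(-1374484) + 1638790)/(2*(-457)*(-505) - 2103420) = 64556 - (-958508*(-1/1374484) + 1638790)/(461570 - 2103420) = 64556 - (8263/11849 + 1638790)/(-1641850) = 64556 - 19418030973*(-1)/(11849*1641850) = 64556 - 1*(-19418030973/19454280650) = 64556 + 19418030973/19454280650 = 1255909959672373/19454280650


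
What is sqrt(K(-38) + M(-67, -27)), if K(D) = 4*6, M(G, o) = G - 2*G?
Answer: sqrt(91) ≈ 9.5394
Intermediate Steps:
M(G, o) = -G
K(D) = 24
sqrt(K(-38) + M(-67, -27)) = sqrt(24 - 1*(-67)) = sqrt(24 + 67) = sqrt(91)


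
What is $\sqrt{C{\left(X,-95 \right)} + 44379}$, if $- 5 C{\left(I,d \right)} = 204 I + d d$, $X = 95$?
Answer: $\sqrt{38698} \approx 196.72$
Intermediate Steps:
$C{\left(I,d \right)} = - \frac{204 I}{5} - \frac{d^{2}}{5}$ ($C{\left(I,d \right)} = - \frac{204 I + d d}{5} = - \frac{204 I + d^{2}}{5} = - \frac{d^{2} + 204 I}{5} = - \frac{204 I}{5} - \frac{d^{2}}{5}$)
$\sqrt{C{\left(X,-95 \right)} + 44379} = \sqrt{\left(\left(- \frac{204}{5}\right) 95 - \frac{\left(-95\right)^{2}}{5}\right) + 44379} = \sqrt{\left(-3876 - 1805\right) + 44379} = \sqrt{-5681 + 44379} = \sqrt{38698}$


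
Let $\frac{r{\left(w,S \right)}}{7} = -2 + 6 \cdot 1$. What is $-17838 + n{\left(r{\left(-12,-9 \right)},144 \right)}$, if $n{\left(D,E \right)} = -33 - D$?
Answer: $-17899$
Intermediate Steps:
$r{\left(w,S \right)} = 28$ ($r{\left(w,S \right)} = 7 \left(-2 + 6 \cdot 1\right) = 7 \left(-2 + 6\right) = 7 \cdot 4 = 28$)
$-17838 + n{\left(r{\left(-12,-9 \right)},144 \right)} = -17838 - 61 = -17899$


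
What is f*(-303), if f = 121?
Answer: -36663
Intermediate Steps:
f*(-303) = 121*(-303) = -36663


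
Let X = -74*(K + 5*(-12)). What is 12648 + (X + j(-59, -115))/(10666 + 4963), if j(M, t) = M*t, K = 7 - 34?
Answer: 197688815/15629 ≈ 12649.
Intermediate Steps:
K = -27
X = 6438 (X = -74*(-27 + 5*(-12)) = -74*(-27 - 60) = -74*(-87) = 6438)
12648 + (X + j(-59, -115))/(10666 + 4963) = 12648 + (6438 - 59*(-115))/(10666 + 4963) = 12648 + (6438 + 6785)/15629 = 12648 + 13223*(1/15629) = 12648 + 13223/15629 = 197688815/15629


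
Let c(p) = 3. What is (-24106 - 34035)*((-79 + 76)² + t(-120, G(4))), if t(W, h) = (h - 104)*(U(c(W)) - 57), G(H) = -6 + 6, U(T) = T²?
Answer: -290763141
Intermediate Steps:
G(H) = 0
t(W, h) = 4992 - 48*h (t(W, h) = (h - 104)*(3² - 57) = (-104 + h)*(9 - 57) = (-104 + h)*(-48) = 4992 - 48*h)
(-24106 - 34035)*((-79 + 76)² + t(-120, G(4))) = (-24106 - 34035)*((-79 + 76)² + (4992 - 48*0)) = -58141*((-3)² + (4992 + 0)) = -58141*(9 + 4992) = -58141*5001 = -290763141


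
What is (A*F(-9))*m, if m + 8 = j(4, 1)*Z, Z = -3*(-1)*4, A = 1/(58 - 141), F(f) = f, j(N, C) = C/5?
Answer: -252/415 ≈ -0.60723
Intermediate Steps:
j(N, C) = C/5 (j(N, C) = C*(1/5) = C/5)
A = -1/83 (A = 1/(-83) = -1/83 ≈ -0.012048)
Z = 12 (Z = 3*4 = 12)
m = -28/5 (m = -8 + ((1/5)*1)*12 = -8 + (1/5)*12 = -8 + 12/5 = -28/5 ≈ -5.6000)
(A*F(-9))*m = -1/83*(-9)*(-28/5) = (9/83)*(-28/5) = -252/415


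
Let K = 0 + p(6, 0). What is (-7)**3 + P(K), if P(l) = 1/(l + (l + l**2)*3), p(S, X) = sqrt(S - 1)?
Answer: -9944/29 - 4*sqrt(5)/145 ≈ -342.96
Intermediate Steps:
p(S, X) = sqrt(-1 + S)
K = sqrt(5) (K = 0 + sqrt(-1 + 6) = 0 + sqrt(5) = sqrt(5) ≈ 2.2361)
P(l) = 1/(3*l**2 + 4*l) (P(l) = 1/(l + (3*l + 3*l**2)) = 1/(3*l**2 + 4*l))
(-7)**3 + P(K) = (-7)**3 + 1/((sqrt(5))*(4 + 3*sqrt(5))) = -343 + (sqrt(5)/5)/(4 + 3*sqrt(5)) = -343 + sqrt(5)/(5*(4 + 3*sqrt(5)))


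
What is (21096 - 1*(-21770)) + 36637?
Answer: 79503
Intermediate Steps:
(21096 - 1*(-21770)) + 36637 = (21096 + 21770) + 36637 = 42866 + 36637 = 79503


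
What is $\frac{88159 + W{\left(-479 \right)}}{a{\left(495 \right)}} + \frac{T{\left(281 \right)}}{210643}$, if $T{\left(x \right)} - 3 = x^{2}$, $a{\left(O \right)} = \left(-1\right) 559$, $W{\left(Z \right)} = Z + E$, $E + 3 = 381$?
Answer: $- \frac{18504660418}{117749437} \approx -157.15$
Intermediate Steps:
$E = 378$ ($E = -3 + 381 = 378$)
$W{\left(Z \right)} = 378 + Z$ ($W{\left(Z \right)} = Z + 378 = 378 + Z$)
$a{\left(O \right)} = -559$
$T{\left(x \right)} = 3 + x^{2}$
$\frac{88159 + W{\left(-479 \right)}}{a{\left(495 \right)}} + \frac{T{\left(281 \right)}}{210643} = \frac{88159 + \left(378 - 479\right)}{-559} + \frac{3 + 281^{2}}{210643} = \left(88159 - 101\right) \left(- \frac{1}{559}\right) + \left(3 + 78961\right) \frac{1}{210643} = 88058 \left(- \frac{1}{559}\right) + 78964 \cdot \frac{1}{210643} = - \frac{88058}{559} + \frac{78964}{210643} = - \frac{18504660418}{117749437}$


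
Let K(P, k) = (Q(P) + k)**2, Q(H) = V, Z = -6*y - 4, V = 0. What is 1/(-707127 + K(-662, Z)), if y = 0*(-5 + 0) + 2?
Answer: -1/706871 ≈ -1.4147e-6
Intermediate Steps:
y = 2 (y = 0*(-5) + 2 = 0 + 2 = 2)
Z = -16 (Z = -6*2 - 4 = -12 - 4 = -16)
Q(H) = 0
K(P, k) = k**2 (K(P, k) = (0 + k)**2 = k**2)
1/(-707127 + K(-662, Z)) = 1/(-707127 + (-16)**2) = 1/(-707127 + 256) = 1/(-706871) = -1/706871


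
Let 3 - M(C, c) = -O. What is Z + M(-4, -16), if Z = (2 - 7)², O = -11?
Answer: 17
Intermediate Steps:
Z = 25 (Z = (-5)² = 25)
M(C, c) = -8 (M(C, c) = 3 - (-1)*(-11) = 3 - 1*11 = 3 - 11 = -8)
Z + M(-4, -16) = 25 - 8 = 17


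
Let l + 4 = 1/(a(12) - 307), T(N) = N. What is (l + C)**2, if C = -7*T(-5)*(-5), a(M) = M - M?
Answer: 3019942116/94249 ≈ 32042.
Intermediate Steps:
a(M) = 0
l = -1229/307 (l = -4 + 1/(0 - 307) = -4 + 1/(-307) = -4 - 1/307 = -1229/307 ≈ -4.0033)
C = -175 (C = -7*(-5)*(-5) = 35*(-5) = -175)
(l + C)**2 = (-1229/307 - 175)**2 = (-54954/307)**2 = 3019942116/94249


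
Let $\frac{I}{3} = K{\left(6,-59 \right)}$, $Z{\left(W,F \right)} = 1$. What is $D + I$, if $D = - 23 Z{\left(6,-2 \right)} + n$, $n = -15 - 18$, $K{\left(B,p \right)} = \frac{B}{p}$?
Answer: $- \frac{3322}{59} \approx -56.305$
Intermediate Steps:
$n = -33$ ($n = -15 - 18 = -33$)
$I = - \frac{18}{59}$ ($I = 3 \frac{6}{-59} = 3 \cdot 6 \left(- \frac{1}{59}\right) = 3 \left(- \frac{6}{59}\right) = - \frac{18}{59} \approx -0.30508$)
$D = -56$ ($D = \left(-23\right) 1 - 33 = -23 - 33 = -56$)
$D + I = -56 - \frac{18}{59} = - \frac{3322}{59}$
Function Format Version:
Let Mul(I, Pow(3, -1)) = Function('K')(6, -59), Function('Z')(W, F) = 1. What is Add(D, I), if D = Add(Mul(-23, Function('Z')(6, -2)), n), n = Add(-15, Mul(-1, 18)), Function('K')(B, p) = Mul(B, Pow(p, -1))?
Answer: Rational(-3322, 59) ≈ -56.305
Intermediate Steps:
n = -33 (n = Add(-15, -18) = -33)
I = Rational(-18, 59) (I = Mul(3, Mul(6, Pow(-59, -1))) = Mul(3, Mul(6, Rational(-1, 59))) = Mul(3, Rational(-6, 59)) = Rational(-18, 59) ≈ -0.30508)
D = -56 (D = Add(Mul(-23, 1), -33) = Add(-23, -33) = -56)
Add(D, I) = Add(-56, Rational(-18, 59)) = Rational(-3322, 59)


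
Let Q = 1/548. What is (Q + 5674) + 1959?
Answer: 4182885/548 ≈ 7633.0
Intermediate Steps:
Q = 1/548 ≈ 0.0018248
(Q + 5674) + 1959 = (1/548 + 5674) + 1959 = 3109353/548 + 1959 = 4182885/548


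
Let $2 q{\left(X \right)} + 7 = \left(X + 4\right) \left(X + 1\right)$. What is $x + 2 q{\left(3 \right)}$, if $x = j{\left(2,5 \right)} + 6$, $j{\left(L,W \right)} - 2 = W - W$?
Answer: $29$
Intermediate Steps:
$j{\left(L,W \right)} = 2$ ($j{\left(L,W \right)} = 2 + \left(W - W\right) = 2 + 0 = 2$)
$q{\left(X \right)} = - \frac{7}{2} + \frac{\left(1 + X\right) \left(4 + X\right)}{2}$ ($q{\left(X \right)} = - \frac{7}{2} + \frac{\left(X + 4\right) \left(X + 1\right)}{2} = - \frac{7}{2} + \frac{\left(4 + X\right) \left(1 + X\right)}{2} = - \frac{7}{2} + \frac{\left(1 + X\right) \left(4 + X\right)}{2}$)
$x = 8$ ($x = 2 + 6 = 8$)
$x + 2 q{\left(3 \right)} = 8 + 2 \left(- \frac{3}{2} + \frac{3^{2}}{2} + \frac{5}{2} \cdot 3\right) = 8 + 2 \left(- \frac{3}{2} + \frac{1}{2} \cdot 9 + \frac{15}{2}\right) = 8 + 2 \left(- \frac{3}{2} + \frac{9}{2} + \frac{15}{2}\right) = 8 + 2 \cdot \frac{21}{2} = 8 + 21 = 29$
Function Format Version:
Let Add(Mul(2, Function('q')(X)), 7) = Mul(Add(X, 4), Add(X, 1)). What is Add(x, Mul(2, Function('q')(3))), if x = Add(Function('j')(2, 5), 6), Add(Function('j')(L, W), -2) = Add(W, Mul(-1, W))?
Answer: 29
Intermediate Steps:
Function('j')(L, W) = 2 (Function('j')(L, W) = Add(2, Add(W, Mul(-1, W))) = Add(2, 0) = 2)
Function('q')(X) = Add(Rational(-7, 2), Mul(Rational(1, 2), Add(1, X), Add(4, X))) (Function('q')(X) = Add(Rational(-7, 2), Mul(Rational(1, 2), Mul(Add(X, 4), Add(X, 1)))) = Add(Rational(-7, 2), Mul(Rational(1, 2), Mul(Add(4, X), Add(1, X)))) = Add(Rational(-7, 2), Mul(Rational(1, 2), Mul(Add(1, X), Add(4, X)))) = Add(Rational(-7, 2), Mul(Rational(1, 2), Add(1, X), Add(4, X))))
x = 8 (x = Add(2, 6) = 8)
Add(x, Mul(2, Function('q')(3))) = Add(8, Mul(2, Add(Rational(-3, 2), Mul(Rational(1, 2), Pow(3, 2)), Mul(Rational(5, 2), 3)))) = Add(8, Mul(2, Add(Rational(-3, 2), Mul(Rational(1, 2), 9), Rational(15, 2)))) = Add(8, Mul(2, Add(Rational(-3, 2), Rational(9, 2), Rational(15, 2)))) = Add(8, Mul(2, Rational(21, 2))) = Add(8, 21) = 29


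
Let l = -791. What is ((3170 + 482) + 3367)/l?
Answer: -7019/791 ≈ -8.8736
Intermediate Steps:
((3170 + 482) + 3367)/l = ((3170 + 482) + 3367)/(-791) = (3652 + 3367)*(-1/791) = 7019*(-1/791) = -7019/791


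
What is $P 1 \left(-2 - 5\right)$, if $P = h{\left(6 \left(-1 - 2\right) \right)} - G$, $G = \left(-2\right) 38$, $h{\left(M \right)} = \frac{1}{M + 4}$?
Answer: $- \frac{1063}{2} \approx -531.5$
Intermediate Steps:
$h{\left(M \right)} = \frac{1}{4 + M}$
$G = -76$
$P = \frac{1063}{14}$ ($P = \frac{1}{4 + 6 \left(-1 - 2\right)} - -76 = \frac{1}{4 + 6 \left(-3\right)} + 76 = \frac{1}{4 - 18} + 76 = \frac{1}{-14} + 76 = - \frac{1}{14} + 76 = \frac{1063}{14} \approx 75.929$)
$P 1 \left(-2 - 5\right) = \frac{1063 \cdot 1 \left(-2 - 5\right)}{14} = \frac{1063 \cdot 1 \left(-7\right)}{14} = \frac{1063}{14} \left(-7\right) = - \frac{1063}{2}$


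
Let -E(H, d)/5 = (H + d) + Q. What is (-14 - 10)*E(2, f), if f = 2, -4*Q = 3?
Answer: 390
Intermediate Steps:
Q = -¾ (Q = -¼*3 = -¾ ≈ -0.75000)
E(H, d) = 15/4 - 5*H - 5*d (E(H, d) = -5*((H + d) - ¾) = -5*(-¾ + H + d) = 15/4 - 5*H - 5*d)
(-14 - 10)*E(2, f) = (-14 - 10)*(15/4 - 5*2 - 5*2) = -24*(15/4 - 10 - 10) = -24*(-65/4) = 390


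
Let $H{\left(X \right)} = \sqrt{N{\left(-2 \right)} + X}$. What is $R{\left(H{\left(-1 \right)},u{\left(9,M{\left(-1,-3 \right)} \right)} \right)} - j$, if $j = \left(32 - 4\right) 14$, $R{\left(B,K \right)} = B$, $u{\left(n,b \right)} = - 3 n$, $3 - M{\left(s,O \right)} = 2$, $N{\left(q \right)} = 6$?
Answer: $-392 + \sqrt{5} \approx -389.76$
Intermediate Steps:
$M{\left(s,O \right)} = 1$ ($M{\left(s,O \right)} = 3 - 2 = 1$)
$H{\left(X \right)} = \sqrt{6 + X}$
$j = 392$ ($j = 28 \cdot 14 = 392$)
$R{\left(H{\left(-1 \right)},u{\left(9,M{\left(-1,-3 \right)} \right)} \right)} - j = \sqrt{6 - 1} - 392 = \sqrt{5} - 392 = -392 + \sqrt{5}$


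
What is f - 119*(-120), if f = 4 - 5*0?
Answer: 14284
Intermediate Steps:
f = 4 (f = 4 + 0 = 4)
f - 119*(-120) = 4 - 119*(-120) = 4 + 14280 = 14284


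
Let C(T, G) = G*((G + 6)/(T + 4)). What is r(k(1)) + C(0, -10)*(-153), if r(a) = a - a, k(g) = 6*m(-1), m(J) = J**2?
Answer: -1530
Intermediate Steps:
k(g) = 6 (k(g) = 6*(-1)**2 = 6*1 = 6)
r(a) = 0
C(T, G) = G*(6 + G)/(4 + T) (C(T, G) = G*((6 + G)/(4 + T)) = G*(6 + G)/(4 + T))
r(k(1)) + C(0, -10)*(-153) = 0 - 10*(6 - 10)/(4 + 0)*(-153) = 0 - 10*(-4)/4*(-153) = 0 - 10*1/4*(-4)*(-153) = 0 + 10*(-153) = 0 - 1530 = -1530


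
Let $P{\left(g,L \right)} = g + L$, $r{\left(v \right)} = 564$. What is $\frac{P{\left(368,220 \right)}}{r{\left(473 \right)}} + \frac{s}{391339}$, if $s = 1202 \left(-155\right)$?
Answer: $\frac{10419041}{18392933} \approx 0.56647$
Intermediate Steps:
$s = -186310$
$P{\left(g,L \right)} = L + g$
$\frac{P{\left(368,220 \right)}}{r{\left(473 \right)}} + \frac{s}{391339} = \frac{220 + 368}{564} - \frac{186310}{391339} = 588 \cdot \frac{1}{564} - \frac{186310}{391339} = \frac{49}{47} - \frac{186310}{391339} = \frac{10419041}{18392933}$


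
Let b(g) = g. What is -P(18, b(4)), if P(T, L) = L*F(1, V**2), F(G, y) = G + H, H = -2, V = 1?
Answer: 4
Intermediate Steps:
F(G, y) = -2 + G (F(G, y) = G - 2 = -2 + G)
P(T, L) = -L (P(T, L) = L*(-2 + 1) = L*(-1) = -L)
-P(18, b(4)) = -(-1)*4 = -1*(-4) = 4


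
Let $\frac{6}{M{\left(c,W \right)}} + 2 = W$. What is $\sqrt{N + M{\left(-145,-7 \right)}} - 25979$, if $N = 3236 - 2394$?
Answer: $-25979 + \frac{2 \sqrt{1893}}{3} \approx -25950.0$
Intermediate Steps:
$N = 842$
$M{\left(c,W \right)} = \frac{6}{-2 + W}$
$\sqrt{N + M{\left(-145,-7 \right)}} - 25979 = \sqrt{842 + \frac{6}{-2 - 7}} - 25979 = \sqrt{842 + \frac{6}{-9}} - 25979 = \sqrt{842 + 6 \left(- \frac{1}{9}\right)} - 25979 = \sqrt{842 - \frac{2}{3}} - 25979 = \sqrt{\frac{2524}{3}} - 25979 = \frac{2 \sqrt{1893}}{3} - 25979 = -25979 + \frac{2 \sqrt{1893}}{3}$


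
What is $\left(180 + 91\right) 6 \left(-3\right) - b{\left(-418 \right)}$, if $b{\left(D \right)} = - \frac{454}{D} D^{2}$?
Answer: $-194650$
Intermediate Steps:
$b{\left(D \right)} = - 454 D$
$\left(180 + 91\right) 6 \left(-3\right) - b{\left(-418 \right)} = \left(180 + 91\right) 6 \left(-3\right) - \left(-454\right) \left(-418\right) = 271 \left(-18\right) - 189772 = -4878 - 189772 = -194650$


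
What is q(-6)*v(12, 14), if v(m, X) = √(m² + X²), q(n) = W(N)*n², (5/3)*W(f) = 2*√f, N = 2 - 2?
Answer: 0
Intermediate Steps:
N = 0
W(f) = 6*√f/5 (W(f) = 3*(2*√f)/5 = 6*√f/5)
q(n) = 0 (q(n) = (6*√0/5)*n² = ((6/5)*0)*n² = 0*n² = 0)
v(m, X) = √(X² + m²)
q(-6)*v(12, 14) = 0*√(14² + 12²) = 0*√(196 + 144) = 0*√340 = 0*(2*√85) = 0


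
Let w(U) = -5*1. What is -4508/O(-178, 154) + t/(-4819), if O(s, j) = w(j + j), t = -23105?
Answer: 21839577/24095 ≈ 906.39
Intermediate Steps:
w(U) = -5
O(s, j) = -5
-4508/O(-178, 154) + t/(-4819) = -4508/(-5) - 23105/(-4819) = -4508*(-⅕) - 23105*(-1/4819) = 4508/5 + 23105/4819 = 21839577/24095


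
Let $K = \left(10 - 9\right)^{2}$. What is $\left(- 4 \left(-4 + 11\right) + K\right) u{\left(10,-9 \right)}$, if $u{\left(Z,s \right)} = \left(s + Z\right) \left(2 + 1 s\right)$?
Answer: $189$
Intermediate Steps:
$K = 1$ ($K = 1^{2} = 1$)
$u{\left(Z,s \right)} = \left(2 + s\right) \left(Z + s\right)$ ($u{\left(Z,s \right)} = \left(Z + s\right) \left(2 + s\right) = \left(2 + s\right) \left(Z + s\right)$)
$\left(- 4 \left(-4 + 11\right) + K\right) u{\left(10,-9 \right)} = \left(- 4 \left(-4 + 11\right) + 1\right) \left(\left(-9\right)^{2} + 2 \cdot 10 + 2 \left(-9\right) + 10 \left(-9\right)\right) = \left(\left(-4\right) 7 + 1\right) \left(81 + 20 - 18 - 90\right) = \left(-28 + 1\right) \left(-7\right) = \left(-27\right) \left(-7\right) = 189$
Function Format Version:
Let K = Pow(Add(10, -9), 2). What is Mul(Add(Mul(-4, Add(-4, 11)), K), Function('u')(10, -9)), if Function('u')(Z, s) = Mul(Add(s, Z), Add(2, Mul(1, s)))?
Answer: 189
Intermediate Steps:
K = 1 (K = Pow(1, 2) = 1)
Function('u')(Z, s) = Mul(Add(2, s), Add(Z, s)) (Function('u')(Z, s) = Mul(Add(Z, s), Add(2, s)) = Mul(Add(2, s), Add(Z, s)))
Mul(Add(Mul(-4, Add(-4, 11)), K), Function('u')(10, -9)) = Mul(Add(Mul(-4, Add(-4, 11)), 1), Add(Pow(-9, 2), Mul(2, 10), Mul(2, -9), Mul(10, -9))) = Mul(Add(Mul(-4, 7), 1), Add(81, 20, -18, -90)) = Mul(Add(-28, 1), -7) = Mul(-27, -7) = 189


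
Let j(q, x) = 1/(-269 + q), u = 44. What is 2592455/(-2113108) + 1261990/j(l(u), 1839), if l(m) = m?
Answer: -600012264699455/2113108 ≈ -2.8395e+8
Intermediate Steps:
2592455/(-2113108) + 1261990/j(l(u), 1839) = 2592455/(-2113108) + 1261990/(1/(-269 + 44)) = 2592455*(-1/2113108) + 1261990/(1/(-225)) = -2592455/2113108 + 1261990/(-1/225) = -2592455/2113108 + 1261990*(-225) = -2592455/2113108 - 283947750 = -600012264699455/2113108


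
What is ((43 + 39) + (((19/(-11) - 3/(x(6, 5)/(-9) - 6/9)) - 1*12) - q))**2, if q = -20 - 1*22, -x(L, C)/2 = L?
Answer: 5414929/484 ≈ 11188.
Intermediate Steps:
x(L, C) = -2*L
q = -42 (q = -20 - 22 = -42)
((43 + 39) + (((19/(-11) - 3/(x(6, 5)/(-9) - 6/9)) - 1*12) - q))**2 = ((43 + 39) + (((19/(-11) - 3/(-2*6/(-9) - 6/9)) - 1*12) - 1*(-42)))**2 = (82 + (((19*(-1/11) - 3/(-12*(-1/9) - 6*1/9)) - 12) + 42))**2 = (82 + (((-19/11 - 3/(4/3 - 2/3)) - 12) + 42))**2 = (82 + (((-19/11 - 3/2/3) - 12) + 42))**2 = (82 + (((-19/11 - 3*3/2) - 12) + 42))**2 = (82 + (((-19/11 - 9/2) - 12) + 42))**2 = (82 + ((-137/22 - 12) + 42))**2 = (82 + (-401/22 + 42))**2 = (82 + 523/22)**2 = (2327/22)**2 = 5414929/484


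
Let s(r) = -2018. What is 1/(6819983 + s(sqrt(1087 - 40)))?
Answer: 1/6817965 ≈ 1.4667e-7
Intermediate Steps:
1/(6819983 + s(sqrt(1087 - 40))) = 1/(6819983 - 2018) = 1/6817965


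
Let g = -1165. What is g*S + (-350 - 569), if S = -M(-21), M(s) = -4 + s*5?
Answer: -127904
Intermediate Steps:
M(s) = -4 + 5*s
S = 109 (S = -(-4 + 5*(-21)) = -(-4 - 105) = -1*(-109) = 109)
g*S + (-350 - 569) = -1165*109 + (-350 - 569) = -126985 - 919 = -127904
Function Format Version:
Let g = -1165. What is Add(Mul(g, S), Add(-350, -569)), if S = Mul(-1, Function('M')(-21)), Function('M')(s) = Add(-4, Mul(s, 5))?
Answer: -127904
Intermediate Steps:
Function('M')(s) = Add(-4, Mul(5, s))
S = 109 (S = Mul(-1, Add(-4, Mul(5, -21))) = Mul(-1, Add(-4, -105)) = Mul(-1, -109) = 109)
Add(Mul(g, S), Add(-350, -569)) = Add(Mul(-1165, 109), Add(-350, -569)) = Add(-126985, -919) = -127904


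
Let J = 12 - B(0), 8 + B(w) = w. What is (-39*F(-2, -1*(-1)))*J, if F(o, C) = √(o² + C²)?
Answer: -780*√5 ≈ -1744.1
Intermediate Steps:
B(w) = -8 + w
J = 20 (J = 12 - (-8 + 0) = 12 - 1*(-8) = 12 + 8 = 20)
F(o, C) = √(C² + o²)
(-39*F(-2, -1*(-1)))*J = -39*√((-1*(-1))² + (-2)²)*20 = -39*√(1² + 4)*20 = -39*√(1 + 4)*20 = -39*√5*20 = -780*√5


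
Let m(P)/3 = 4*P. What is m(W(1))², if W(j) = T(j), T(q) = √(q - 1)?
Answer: 0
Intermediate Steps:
T(q) = √(-1 + q)
W(j) = √(-1 + j)
m(P) = 12*P (m(P) = 3*(4*P) = 12*P)
m(W(1))² = (12*√(-1 + 1))² = (12*√0)² = (12*0)² = 0² = 0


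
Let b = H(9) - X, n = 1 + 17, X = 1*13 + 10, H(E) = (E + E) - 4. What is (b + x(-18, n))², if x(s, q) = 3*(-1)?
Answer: 144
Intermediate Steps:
H(E) = -4 + 2*E (H(E) = 2*E - 4 = -4 + 2*E)
X = 23 (X = 13 + 10 = 23)
n = 18
x(s, q) = -3
b = -9 (b = (-4 + 2*9) - 1*23 = (-4 + 18) - 23 = 14 - 23 = -9)
(b + x(-18, n))² = (-9 - 3)² = (-12)² = 144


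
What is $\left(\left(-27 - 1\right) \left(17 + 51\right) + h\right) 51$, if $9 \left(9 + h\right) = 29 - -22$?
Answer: $-97274$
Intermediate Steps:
$h = - \frac{10}{3}$ ($h = -9 + \frac{29 - -22}{9} = -9 + \frac{29 + 22}{9} = -9 + \frac{1}{9} \cdot 51 = -9 + \frac{17}{3} = - \frac{10}{3} \approx -3.3333$)
$\left(\left(-27 - 1\right) \left(17 + 51\right) + h\right) 51 = \left(\left(-27 - 1\right) \left(17 + 51\right) - \frac{10}{3}\right) 51 = \left(\left(-28\right) 68 - \frac{10}{3}\right) 51 = \left(-1904 - \frac{10}{3}\right) 51 = \left(- \frac{5722}{3}\right) 51 = -97274$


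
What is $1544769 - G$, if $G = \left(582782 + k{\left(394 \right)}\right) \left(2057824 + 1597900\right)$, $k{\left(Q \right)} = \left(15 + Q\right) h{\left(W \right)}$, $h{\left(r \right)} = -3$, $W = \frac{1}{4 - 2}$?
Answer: $-2126003026051$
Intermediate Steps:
$W = \frac{1}{2} \approx 0.5$
$k{\left(Q \right)} = -45 - 3 Q$ ($k{\left(Q \right)} = \left(15 + Q\right) \left(-3\right) = -45 - 3 Q$)
$G = 2126004570820$ ($G = \left(582782 - 1227\right) \left(2057824 + 1597900\right) = \left(582782 - 1227\right) 3655724 = 581555 \cdot 3655724 = 2126004570820$)
$1544769 - G = 1544769 - 2126004570820 = -2126003026051$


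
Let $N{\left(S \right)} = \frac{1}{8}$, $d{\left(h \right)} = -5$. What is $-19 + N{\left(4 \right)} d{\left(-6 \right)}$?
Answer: $- \frac{157}{8} \approx -19.625$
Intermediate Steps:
$N{\left(S \right)} = \frac{1}{8}$
$-19 + N{\left(4 \right)} d{\left(-6 \right)} = -19 + \frac{1}{8} \left(-5\right) = -19 - \frac{5}{8} = - \frac{157}{8}$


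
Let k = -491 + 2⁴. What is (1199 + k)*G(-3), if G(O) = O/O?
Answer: 724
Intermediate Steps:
k = -475 (k = -491 + 16 = -475)
G(O) = 1
(1199 + k)*G(-3) = (1199 - 475)*1 = 724*1 = 724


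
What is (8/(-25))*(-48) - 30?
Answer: -366/25 ≈ -14.640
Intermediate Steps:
(8/(-25))*(-48) - 30 = (8*(-1/25))*(-48) - 30 = -8/25*(-48) - 30 = 384/25 - 30 = -366/25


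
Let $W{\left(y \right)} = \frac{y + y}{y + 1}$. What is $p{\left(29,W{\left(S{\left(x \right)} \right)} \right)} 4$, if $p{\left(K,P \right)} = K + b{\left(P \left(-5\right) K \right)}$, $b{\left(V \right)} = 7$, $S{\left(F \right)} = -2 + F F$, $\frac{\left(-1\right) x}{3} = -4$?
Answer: $144$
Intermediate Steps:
$x = 12$ ($x = \left(-3\right) \left(-4\right) = 12$)
$S{\left(F \right)} = -2 + F^{2}$
$W{\left(y \right)} = \frac{2 y}{1 + y}$
$p{\left(K,P \right)} = 7 + K$ ($p{\left(K,P \right)} = K + 7 = 7 + K$)
$p{\left(29,W{\left(S{\left(x \right)} \right)} \right)} 4 = \left(7 + 29\right) 4 = 36 \cdot 4 = 144$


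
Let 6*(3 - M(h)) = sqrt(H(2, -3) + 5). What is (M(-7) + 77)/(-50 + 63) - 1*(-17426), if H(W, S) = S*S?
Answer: 226618/13 - sqrt(14)/78 ≈ 17432.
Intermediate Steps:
H(W, S) = S**2
M(h) = 3 - sqrt(14)/6 (M(h) = 3 - sqrt((-3)**2 + 5)/6 = 3 - sqrt(9 + 5)/6 = 3 - sqrt(14)/6)
(M(-7) + 77)/(-50 + 63) - 1*(-17426) = ((3 - sqrt(14)/6) + 77)/(-50 + 63) - 1*(-17426) = (80 - sqrt(14)/6)/13 + 17426 = (80/13 - sqrt(14)/78) + 17426 = 226618/13 - sqrt(14)/78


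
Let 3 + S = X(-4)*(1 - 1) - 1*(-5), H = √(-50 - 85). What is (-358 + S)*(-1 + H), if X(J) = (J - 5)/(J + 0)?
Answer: 356 - 1068*I*√15 ≈ 356.0 - 4136.3*I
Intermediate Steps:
X(J) = (-5 + J)/J
H = 3*I*√15 (H = √(-135) = 3*I*√15 ≈ 11.619*I)
S = 2 (S = -3 + (((-5 - 4)/(-4))*(1 - 1) - 1*(-5)) = -3 + (-¼*(-9)*0 + 5) = -3 + ((9/4)*0 + 5) = -3 + (0 + 5) = -3 + 5 = 2)
(-358 + S)*(-1 + H) = (-358 + 2)*(-1 + 3*I*√15) = -356*(-1 + 3*I*√15) = 356 - 1068*I*√15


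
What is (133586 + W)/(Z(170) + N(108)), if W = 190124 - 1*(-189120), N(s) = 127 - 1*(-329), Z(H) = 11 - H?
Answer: 512830/297 ≈ 1726.7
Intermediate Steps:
N(s) = 456 (N(s) = 127 + 329 = 456)
W = 379244 (W = 190124 + 189120 = 379244)
(133586 + W)/(Z(170) + N(108)) = (133586 + 379244)/((11 - 1*170) + 456) = 512830/((11 - 170) + 456) = 512830/(-159 + 456) = 512830/297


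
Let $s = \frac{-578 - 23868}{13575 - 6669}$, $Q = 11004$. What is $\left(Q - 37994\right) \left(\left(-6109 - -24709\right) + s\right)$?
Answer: $- \frac{1733124443230}{3453} \approx -5.0192 \cdot 10^{8}$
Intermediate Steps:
$s = - \frac{12223}{3453}$ ($s = - \frac{24446}{6906} = \left(-24446\right) \frac{1}{6906} = - \frac{12223}{3453} \approx -3.5398$)
$\left(Q - 37994\right) \left(\left(-6109 - -24709\right) + s\right) = \left(11004 - 37994\right) \left(\left(-6109 - -24709\right) - \frac{12223}{3453}\right) = - 26990 \left(\left(-6109 + 24709\right) - \frac{12223}{3453}\right) = - 26990 \left(18600 - \frac{12223}{3453}\right) = \left(-26990\right) \frac{64213577}{3453} = - \frac{1733124443230}{3453}$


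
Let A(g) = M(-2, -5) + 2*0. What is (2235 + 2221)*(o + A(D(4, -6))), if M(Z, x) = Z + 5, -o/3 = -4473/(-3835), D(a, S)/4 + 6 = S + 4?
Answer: -8528784/3835 ≈ -2223.9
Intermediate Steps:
D(a, S) = -8 + 4*S (D(a, S) = -24 + 4*(S + 4) = -24 + 4*(4 + S) = -24 + (16 + 4*S) = -8 + 4*S)
o = -13419/3835 (o = -(-13419)/(-3835) = -(-13419)*(-1)/3835 = -3*4473/3835 = -13419/3835 ≈ -3.4991)
M(Z, x) = 5 + Z
A(g) = 3 (A(g) = (5 - 2) + 2*0 = 3 + 0 = 3)
(2235 + 2221)*(o + A(D(4, -6))) = (2235 + 2221)*(-13419/3835 + 3) = 4456*(-1914/3835) = -8528784/3835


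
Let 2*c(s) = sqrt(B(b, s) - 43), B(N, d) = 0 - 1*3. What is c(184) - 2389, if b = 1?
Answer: -2389 + I*sqrt(46)/2 ≈ -2389.0 + 3.3912*I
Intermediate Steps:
B(N, d) = -3 (B(N, d) = 0 - 3 = -3)
c(s) = I*sqrt(46)/2 (c(s) = sqrt(-3 - 43)/2 = sqrt(-46)/2 = (I*sqrt(46))/2 = I*sqrt(46)/2)
c(184) - 2389 = I*sqrt(46)/2 - 2389 = -2389 + I*sqrt(46)/2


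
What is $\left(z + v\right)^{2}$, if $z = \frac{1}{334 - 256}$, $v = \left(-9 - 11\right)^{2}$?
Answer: $\frac{973502401}{6084} \approx 1.6001 \cdot 10^{5}$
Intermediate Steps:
$v = 400$ ($v = \left(-20\right)^{2} = 400$)
$z = \frac{1}{78} \approx 0.012821$
$\left(z + v\right)^{2} = \left(\frac{1}{78} + 400\right)^{2} = \left(\frac{31201}{78}\right)^{2} = \frac{973502401}{6084}$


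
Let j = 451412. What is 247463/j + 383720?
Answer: 173216060103/451412 ≈ 3.8372e+5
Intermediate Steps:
247463/j + 383720 = 247463/451412 + 383720 = 173216060103/451412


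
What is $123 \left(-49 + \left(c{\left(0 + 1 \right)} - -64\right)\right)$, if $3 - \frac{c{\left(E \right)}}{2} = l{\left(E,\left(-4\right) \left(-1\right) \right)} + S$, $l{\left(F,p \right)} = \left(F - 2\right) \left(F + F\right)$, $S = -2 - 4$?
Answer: $4551$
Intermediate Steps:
$S = -6$
$l{\left(F,p \right)} = 2 F \left(-2 + F\right)$ ($l{\left(F,p \right)} = \left(-2 + F\right) 2 F = 2 F \left(-2 + F\right)$)
$c{\left(E \right)} = 18 - 4 E \left(-2 + E\right)$ ($c{\left(E \right)} = 6 - 2 \left(2 E \left(-2 + E\right) - 6\right) = 6 - 2 \left(-6 + 2 E \left(-2 + E\right)\right) = 6 - \left(-12 + 4 E \left(-2 + E\right)\right) = 18 - 4 E \left(-2 + E\right)$)
$123 \left(-49 + \left(c{\left(0 + 1 \right)} - -64\right)\right) = 123 \left(-49 + \left(\left(18 - 4 \left(0 + 1\right) \left(-2 + \left(0 + 1\right)\right)\right) - -64\right)\right) = 123 \left(-49 + \left(\left(18 - 4 \left(-2 + 1\right)\right) + 64\right)\right) = 123 \left(-49 + \left(\left(18 - 4 \left(-1\right)\right) + 64\right)\right) = 123 \left(-49 + \left(\left(18 + 4\right) + 64\right)\right) = 123 \left(-49 + \left(22 + 64\right)\right) = 123 \left(-49 + 86\right) = 123 \cdot 37 = 4551$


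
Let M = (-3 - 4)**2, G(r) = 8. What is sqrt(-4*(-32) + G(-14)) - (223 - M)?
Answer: -174 + 2*sqrt(34) ≈ -162.34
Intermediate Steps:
M = 49 (M = (-7)**2 = 49)
sqrt(-4*(-32) + G(-14)) - (223 - M) = sqrt(-4*(-32) + 8) - (223 - 1*49) = sqrt(128 + 8) - (223 - 49) = sqrt(136) - 1*174 = 2*sqrt(34) - 174 = -174 + 2*sqrt(34)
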